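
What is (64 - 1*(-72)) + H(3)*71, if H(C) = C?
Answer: 349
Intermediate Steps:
(64 - 1*(-72)) + H(3)*71 = (64 - 1*(-72)) + 3*71 = (64 + 72) + 213 = 136 + 213 = 349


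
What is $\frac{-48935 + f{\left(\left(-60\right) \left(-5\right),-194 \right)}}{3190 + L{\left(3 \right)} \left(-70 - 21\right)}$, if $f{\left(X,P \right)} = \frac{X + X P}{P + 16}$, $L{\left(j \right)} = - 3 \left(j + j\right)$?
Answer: $- \frac{4326265}{429692} \approx -10.068$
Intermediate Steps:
$L{\left(j \right)} = - 6 j$ ($L{\left(j \right)} = - 3 \cdot 2 j = - 6 j$)
$f{\left(X,P \right)} = \frac{X + P X}{16 + P}$
$\frac{-48935 + f{\left(\left(-60\right) \left(-5\right),-194 \right)}}{3190 + L{\left(3 \right)} \left(-70 - 21\right)} = \frac{-48935 + \frac{\left(-60\right) \left(-5\right) \left(1 - 194\right)}{16 - 194}}{3190 + \left(-6\right) 3 \left(-70 - 21\right)} = \frac{-48935 + 300 \frac{1}{-178} \left(-193\right)}{3190 - -1638} = \frac{-48935 + 300 \left(- \frac{1}{178}\right) \left(-193\right)}{3190 + 1638} = \frac{-48935 + \frac{28950}{89}}{4828} = \left(- \frac{4326265}{89}\right) \frac{1}{4828} = - \frac{4326265}{429692}$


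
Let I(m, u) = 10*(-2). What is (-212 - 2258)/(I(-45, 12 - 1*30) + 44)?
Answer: -1235/12 ≈ -102.92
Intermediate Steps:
I(m, u) = -20
(-212 - 2258)/(I(-45, 12 - 1*30) + 44) = (-212 - 2258)/(-20 + 44) = -2470/24 = -2470*1/24 = -1235/12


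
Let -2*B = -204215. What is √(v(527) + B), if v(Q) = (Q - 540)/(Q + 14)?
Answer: √119539672698/1082 ≈ 319.54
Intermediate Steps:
B = 204215/2 (B = -½*(-204215) = 204215/2 ≈ 1.0211e+5)
v(Q) = (-540 + Q)/(14 + Q)
√(v(527) + B) = √((-540 + 527)/(14 + 527) + 204215/2) = √(-13/541 + 204215/2) = √(110480289/1082) = √119539672698/1082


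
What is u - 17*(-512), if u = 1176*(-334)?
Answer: -384080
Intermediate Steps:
u = -392784
u - 17*(-512) = -392784 - 17*(-512) = -392784 - 1*(-8704) = -392784 + 8704 = -384080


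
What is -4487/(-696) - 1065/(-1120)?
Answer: 144167/19488 ≈ 7.3977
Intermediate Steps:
-4487/(-696) - 1065/(-1120) = -4487*(-1/696) - 1065*(-1/1120) = 4487/696 + 213/224 = 144167/19488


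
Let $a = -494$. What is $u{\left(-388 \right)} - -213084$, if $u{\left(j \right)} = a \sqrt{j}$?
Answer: $213084 - 988 i \sqrt{97} \approx 2.1308 \cdot 10^{5} - 9730.7 i$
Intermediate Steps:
$u{\left(j \right)} = - 494 \sqrt{j}$
$u{\left(-388 \right)} - -213084 = - 494 \sqrt{-388} - -213084 = - 494 \cdot 2 i \sqrt{97} + 213084 = - 988 i \sqrt{97} + 213084 = 213084 - 988 i \sqrt{97}$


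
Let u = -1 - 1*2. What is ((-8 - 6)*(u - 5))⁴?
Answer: 157351936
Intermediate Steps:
u = -3 (u = -1 - 2 = -3)
((-8 - 6)*(u - 5))⁴ = ((-8 - 6)*(-3 - 5))⁴ = (-14*(-8))⁴ = 112⁴ = 157351936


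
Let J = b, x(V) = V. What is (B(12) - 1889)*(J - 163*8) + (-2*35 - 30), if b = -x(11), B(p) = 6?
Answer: 2476045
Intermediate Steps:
b = -11 (b = -1*11 = -11)
J = -11
(B(12) - 1889)*(J - 163*8) + (-2*35 - 30) = (6 - 1889)*(-11 - 163*8) + (-2*35 - 30) = -1883*(-11 - 1304) + (-70 - 30) = -1883*(-1315) - 100 = 2476145 - 100 = 2476045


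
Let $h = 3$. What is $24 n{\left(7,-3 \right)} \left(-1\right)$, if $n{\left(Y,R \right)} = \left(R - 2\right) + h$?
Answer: $48$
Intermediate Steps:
$n{\left(Y,R \right)} = 1 + R$ ($n{\left(Y,R \right)} = \left(R - 2\right) + 3 = \left(-2 + R\right) + 3 = 1 + R$)
$24 n{\left(7,-3 \right)} \left(-1\right) = 24 \left(1 - 3\right) \left(-1\right) = 24 \left(-2\right) \left(-1\right) = \left(-48\right) \left(-1\right) = 48$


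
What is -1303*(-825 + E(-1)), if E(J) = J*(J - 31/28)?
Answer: 30022423/28 ≈ 1.0722e+6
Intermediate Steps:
E(J) = J*(-31/28 + J) (E(J) = J*(J - 31*1/28) = J*(J - 31/28) = J*(-31/28 + J))
-1303*(-825 + E(-1)) = -1303*(-825 + (1/28)*(-1)*(-31 + 28*(-1))) = -1303*(-825 + (1/28)*(-1)*(-31 - 28)) = -1303*(-825 + (1/28)*(-1)*(-59)) = -1303*(-825 + 59/28) = -1303*(-23041/28) = 30022423/28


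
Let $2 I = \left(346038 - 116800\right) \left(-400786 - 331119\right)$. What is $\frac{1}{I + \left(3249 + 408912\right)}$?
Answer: $- \frac{1}{83889807034} \approx -1.192 \cdot 10^{-11}$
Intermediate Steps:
$I = -83890219195$ ($I = \frac{\left(346038 - 116800\right) \left(-400786 - 331119\right)}{2} = \frac{\left(346038 + \left(-143772 + 26972\right)\right) \left(-731905\right)}{2} = \frac{\left(346038 - 116800\right) \left(-731905\right)}{2} = \frac{229238 \left(-731905\right)}{2} = \frac{1}{2} \left(-167780438390\right) = -83890219195$)
$\frac{1}{I + \left(3249 + 408912\right)} = \frac{1}{-83890219195 + \left(3249 + 408912\right)} = \frac{1}{-83890219195 + 412161} = \frac{1}{-83889807034} = - \frac{1}{83889807034}$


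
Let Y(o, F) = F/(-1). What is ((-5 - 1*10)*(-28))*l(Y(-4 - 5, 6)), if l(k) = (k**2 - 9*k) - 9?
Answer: 34020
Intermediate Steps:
Y(o, F) = -F (Y(o, F) = F*(-1) = -F)
l(k) = -9 + k**2 - 9*k
((-5 - 1*10)*(-28))*l(Y(-4 - 5, 6)) = ((-5 - 1*10)*(-28))*(-9 + (-1*6)**2 - (-9)*6) = ((-5 - 10)*(-28))*(-9 + (-6)**2 - 9*(-6)) = (-15*(-28))*(-9 + 36 + 54) = 420*81 = 34020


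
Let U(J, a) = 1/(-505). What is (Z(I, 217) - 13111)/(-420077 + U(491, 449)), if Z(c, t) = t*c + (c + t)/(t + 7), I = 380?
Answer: -7845060365/47519110464 ≈ -0.16509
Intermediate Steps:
U(J, a) = -1/505
Z(c, t) = c*t + (c + t)/(7 + t)
(Z(I, 217) - 13111)/(-420077 + U(491, 449)) = ((380 + 217 + 380*217² + 7*380*217)/(7 + 217) - 13111)/(-420077 - 1/505) = ((380 + 217 + 380*47089 + 577220)/224 - 13111)/(-212138886/505) = ((380 + 217 + 17893820 + 577220)/224 - 13111)*(-505/212138886) = ((1/224)*18471637 - 13111)*(-505/212138886) = (18471637/224 - 13111)*(-505/212138886) = (15534773/224)*(-505/212138886) = -7845060365/47519110464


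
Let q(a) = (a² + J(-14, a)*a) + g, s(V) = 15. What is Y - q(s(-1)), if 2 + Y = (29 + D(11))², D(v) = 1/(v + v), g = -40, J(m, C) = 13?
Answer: 223433/484 ≈ 461.64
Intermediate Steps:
D(v) = 1/(2*v)
q(a) = -40 + a² + 13*a (q(a) = (a² + 13*a) - 40 = -40 + a² + 13*a)
Y = 407353/484 (Y = -2 + (29 + (½)/11)² = -2 + (29 + (½)*(1/11))² = -2 + (29 + 1/22)² = -2 + (639/22)² = -2 + 408321/484 = 407353/484 ≈ 841.64)
Y - q(s(-1)) = 407353/484 - (-40 + 15² + 13*15) = 407353/484 - (-40 + 225 + 195) = 407353/484 - 1*380 = 407353/484 - 380 = 223433/484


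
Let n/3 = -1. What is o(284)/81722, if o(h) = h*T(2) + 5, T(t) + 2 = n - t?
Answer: -1983/81722 ≈ -0.024265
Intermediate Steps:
n = -3 (n = 3*(-1) = -3)
T(t) = -5 - t (T(t) = -2 + (-3 - t) = -5 - t)
o(h) = 5 - 7*h (o(h) = h*(-5 - 1*2) + 5 = h*(-5 - 2) + 5 = h*(-7) + 5 = -7*h + 5 = 5 - 7*h)
o(284)/81722 = (5 - 7*284)/81722 = (5 - 1988)*(1/81722) = -1983*1/81722 = -1983/81722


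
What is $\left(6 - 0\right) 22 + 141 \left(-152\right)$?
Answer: $-21300$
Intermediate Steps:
$\left(6 - 0\right) 22 + 141 \left(-152\right) = \left(6 + 0\right) 22 - 21432 = 6 \cdot 22 - 21432 = 132 - 21432 = -21300$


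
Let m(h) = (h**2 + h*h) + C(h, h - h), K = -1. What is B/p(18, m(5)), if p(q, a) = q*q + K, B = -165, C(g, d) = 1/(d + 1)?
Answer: -165/323 ≈ -0.51084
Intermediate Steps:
C(g, d) = 1/(1 + d)
m(h) = 1 + 2*h**2 (m(h) = (h**2 + h*h) + 1/(1 + (h - h)) = (h**2 + h**2) + 1/(1 + 0) = 2*h**2 + 1/1 = 2*h**2 + 1 = 1 + 2*h**2)
p(q, a) = -1 + q**2 (p(q, a) = q*q - 1 = q**2 - 1 = -1 + q**2)
B/p(18, m(5)) = -165/(-1 + 18**2) = -165/(-1 + 324) = -165/323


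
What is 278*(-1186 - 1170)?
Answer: -654968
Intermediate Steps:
278*(-1186 - 1170) = 278*(-2356) = -654968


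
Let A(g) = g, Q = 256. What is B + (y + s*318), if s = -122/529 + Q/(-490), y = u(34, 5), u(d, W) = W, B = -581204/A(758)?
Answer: -49181058979/49120295 ≈ -1001.2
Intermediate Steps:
B = -290602/379 (B = -581204/758 = -581204*1/758 = -290602/379 ≈ -766.76)
y = 5
s = -97602/129605 (s = -122/529 + 256/(-490) = -122*1/529 + 256*(-1/490) = -122/529 - 128/245 = -97602/129605 ≈ -0.75307)
B + (y + s*318) = -290602/379 + (5 - 97602/129605*318) = -290602/379 + (5 - 31037436/129605) = -290602/379 - 30389411/129605 = -49181058979/49120295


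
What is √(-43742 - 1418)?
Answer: 2*I*√11290 ≈ 212.51*I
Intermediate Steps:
√(-43742 - 1418) = √(-45160) = 2*I*√11290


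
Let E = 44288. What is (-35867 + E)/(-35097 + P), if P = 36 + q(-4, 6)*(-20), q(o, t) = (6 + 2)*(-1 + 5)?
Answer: -8421/35701 ≈ -0.23588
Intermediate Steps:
q(o, t) = 32 (q(o, t) = 8*4 = 32)
P = -604 (P = 36 + 32*(-20) = 36 - 640 = -604)
(-35867 + E)/(-35097 + P) = (-35867 + 44288)/(-35097 - 604) = 8421/(-35701) = 8421*(-1/35701) = -8421/35701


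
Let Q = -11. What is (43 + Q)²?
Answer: 1024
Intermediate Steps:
(43 + Q)² = (43 - 11)² = 32² = 1024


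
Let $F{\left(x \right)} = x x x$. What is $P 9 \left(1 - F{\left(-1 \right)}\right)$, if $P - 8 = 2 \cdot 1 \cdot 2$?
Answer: $216$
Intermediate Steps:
$F{\left(x \right)} = x^{3}$ ($F{\left(x \right)} = x^{2} x = x^{3}$)
$P = 12$ ($P = 8 + 2 \cdot 1 \cdot 2 = 8 + 2 \cdot 2 = 8 + 4 = 12$)
$P 9 \left(1 - F{\left(-1 \right)}\right) = 12 \cdot 9 \left(1 - \left(-1\right)^{3}\right) = 108 \left(1 - -1\right) = 108 \left(1 + 1\right) = 108 \cdot 2 = 216$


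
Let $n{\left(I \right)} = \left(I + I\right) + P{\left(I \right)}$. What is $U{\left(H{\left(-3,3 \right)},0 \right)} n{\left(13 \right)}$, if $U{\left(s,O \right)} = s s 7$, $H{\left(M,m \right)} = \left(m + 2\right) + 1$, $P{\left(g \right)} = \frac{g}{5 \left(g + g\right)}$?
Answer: $\frac{32886}{5} \approx 6577.2$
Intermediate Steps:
$P{\left(g \right)} = \frac{1}{10}$ ($P{\left(g \right)} = \frac{g}{5 \cdot 2 g} = \frac{g}{10 g} = g \frac{1}{10 g} = \frac{1}{10}$)
$H{\left(M,m \right)} = 3 + m$ ($H{\left(M,m \right)} = \left(2 + m\right) + 1 = 3 + m$)
$n{\left(I \right)} = \frac{1}{10} + 2 I$ ($n{\left(I \right)} = \left(I + I\right) + \frac{1}{10} = 2 I + \frac{1}{10} = \frac{1}{10} + 2 I$)
$U{\left(s,O \right)} = 7 s^{2}$ ($U{\left(s,O \right)} = s^{2} \cdot 7 = 7 s^{2}$)
$U{\left(H{\left(-3,3 \right)},0 \right)} n{\left(13 \right)} = 7 \left(3 + 3\right)^{2} \left(\frac{1}{10} + 2 \cdot 13\right) = 7 \cdot 6^{2} \left(\frac{1}{10} + 26\right) = 7 \cdot 36 \cdot \frac{261}{10} = 252 \cdot \frac{261}{10} = \frac{32886}{5}$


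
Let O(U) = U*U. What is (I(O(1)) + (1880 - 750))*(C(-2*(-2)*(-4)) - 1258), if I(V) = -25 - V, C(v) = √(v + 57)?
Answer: -1388832 + 1104*√41 ≈ -1.3818e+6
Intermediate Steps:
O(U) = U²
C(v) = √(57 + v)
(I(O(1)) + (1880 - 750))*(C(-2*(-2)*(-4)) - 1258) = ((-25 - 1*1²) + (1880 - 750))*(√(57 - 2*(-2)*(-4)) - 1258) = ((-25 - 1*1) + 1130)*(√(57 + 4*(-4)) - 1258) = ((-25 - 1) + 1130)*(√(57 - 16) - 1258) = (-26 + 1130)*(√41 - 1258) = 1104*(-1258 + √41) = -1388832 + 1104*√41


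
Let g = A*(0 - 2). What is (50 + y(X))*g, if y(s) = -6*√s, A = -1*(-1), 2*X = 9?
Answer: -100 + 18*√2 ≈ -74.544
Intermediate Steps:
X = 9/2 (X = (½)*9 = 9/2 ≈ 4.5000)
A = 1
g = -2 (g = 1*(0 - 2) = 1*(-2) = -2)
(50 + y(X))*g = (50 - 9*√2)*(-2) = -100 + 18*√2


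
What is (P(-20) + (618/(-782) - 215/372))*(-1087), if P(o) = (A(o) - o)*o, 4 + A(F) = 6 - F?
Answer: 133025639291/145452 ≈ 9.1457e+5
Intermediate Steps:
A(F) = 2 - F (A(F) = -4 + (6 - F) = 2 - F)
P(o) = o*(2 - 2*o) (P(o) = ((2 - o) - o)*o = (2 - 2*o)*o = o*(2 - 2*o))
(P(-20) + (618/(-782) - 215/372))*(-1087) = (2*(-20)*(1 - 1*(-20)) + (618/(-782) - 215/372))*(-1087) = (2*(-20)*(1 + 20) + (618*(-1/782) - 215*1/372))*(-1087) = (2*(-20)*21 + (-309/391 - 215/372))*(-1087) = (-840 - 199013/145452)*(-1087) = -122378693/145452*(-1087) = 133025639291/145452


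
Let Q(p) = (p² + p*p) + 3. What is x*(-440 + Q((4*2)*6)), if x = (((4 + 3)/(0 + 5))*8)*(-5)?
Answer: -233576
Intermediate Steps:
x = -56 (x = ((7/5)*8)*(-5) = (56/5)*(-5) = -56)
Q(p) = 3 + 2*p² (Q(p) = (p² + p²) + 3 = 2*p² + 3 = 3 + 2*p²)
x*(-440 + Q((4*2)*6)) = -56*(-440 + (3 + 2*((4*2)*6)²)) = -56*(-440 + (3 + 2*(8*6)²)) = -56*(-440 + (3 + 2*48²)) = -56*(-440 + (3 + 2*2304)) = -56*(-440 + (3 + 4608)) = -56*(-440 + 4611) = -56*4171 = -233576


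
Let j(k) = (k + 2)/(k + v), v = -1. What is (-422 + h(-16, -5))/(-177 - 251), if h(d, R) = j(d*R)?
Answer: 8314/8453 ≈ 0.98356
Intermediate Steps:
j(k) = (2 + k)/(-1 + k) (j(k) = (k + 2)/(k - 1) = (2 + k)/(-1 + k))
h(d, R) = (2 + R*d)/(-1 + R*d) (h(d, R) = (2 + d*R)/(-1 + d*R) = (2 + R*d)/(-1 + R*d))
(-422 + h(-16, -5))/(-177 - 251) = (-422 + (2 - 5*(-16))/(-1 - 5*(-16)))/(-177 - 251) = (-422 + (2 + 80)/(-1 + 80))/(-428) = (-422 + 82/79)*(-1/428) = -33256/79*(-1/428) = 8314/8453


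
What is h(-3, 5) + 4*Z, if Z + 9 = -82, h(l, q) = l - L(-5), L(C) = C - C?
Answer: -367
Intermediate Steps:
L(C) = 0
h(l, q) = l (h(l, q) = l - 1*0 = l + 0 = l)
Z = -91 (Z = -9 - 82 = -91)
h(-3, 5) + 4*Z = -3 + 4*(-91) = -3 - 364 = -367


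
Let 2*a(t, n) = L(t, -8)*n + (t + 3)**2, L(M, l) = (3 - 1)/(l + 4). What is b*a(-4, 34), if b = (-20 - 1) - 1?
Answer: 176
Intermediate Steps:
L(M, l) = 2/(4 + l)
a(t, n) = (3 + t)**2/2 - n/4 (a(t, n) = ((2/(4 - 8))*n + (t + 3)**2)/2 = ((2/(-4))*n + (3 + t)**2)/2 = ((2*(-1/4))*n + (3 + t)**2)/2 = (-n/2 + (3 + t)**2)/2 = ((3 + t)**2 - n/2)/2 = (3 + t)**2/2 - n/4)
b = -22 (b = -21 - 1 = -22)
b*a(-4, 34) = -22*((3 - 4)**2/2 - 1/4*34) = -22*((1/2)*(-1)**2 - 17/2) = -22*((1/2)*1 - 17/2) = -22*(1/2 - 17/2) = -22*(-8) = 176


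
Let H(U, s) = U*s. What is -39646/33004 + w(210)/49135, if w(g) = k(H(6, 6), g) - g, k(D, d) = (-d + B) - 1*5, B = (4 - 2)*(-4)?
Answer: -981148471/810825770 ≈ -1.2101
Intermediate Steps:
B = -8 (B = 2*(-4) = -8)
k(D, d) = -13 - d (k(D, d) = (-d - 8) - 1*5 = (-8 - d) - 5 = -13 - d)
w(g) = -13 - 2*g (w(g) = (-13 - g) - g = -13 - 2*g)
-39646/33004 + w(210)/49135 = -39646/33004 + (-13 - 2*210)/49135 = -39646*1/33004 + (-13 - 420)*(1/49135) = -19823/16502 - 433*1/49135 = -19823/16502 - 433/49135 = -981148471/810825770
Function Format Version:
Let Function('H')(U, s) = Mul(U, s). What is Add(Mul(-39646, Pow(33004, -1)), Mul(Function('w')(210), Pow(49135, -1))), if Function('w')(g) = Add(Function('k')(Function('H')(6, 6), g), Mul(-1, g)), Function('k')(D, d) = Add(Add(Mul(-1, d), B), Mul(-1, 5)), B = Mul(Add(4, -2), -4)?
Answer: Rational(-981148471, 810825770) ≈ -1.2101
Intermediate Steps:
B = -8 (B = Mul(2, -4) = -8)
Function('k')(D, d) = Add(-13, Mul(-1, d)) (Function('k')(D, d) = Add(Add(Mul(-1, d), -8), Mul(-1, 5)) = Add(Add(-8, Mul(-1, d)), -5) = Add(-13, Mul(-1, d)))
Function('w')(g) = Add(-13, Mul(-2, g)) (Function('w')(g) = Add(Add(-13, Mul(-1, g)), Mul(-1, g)) = Add(-13, Mul(-2, g)))
Add(Mul(-39646, Pow(33004, -1)), Mul(Function('w')(210), Pow(49135, -1))) = Add(Mul(-39646, Pow(33004, -1)), Mul(Add(-13, Mul(-2, 210)), Pow(49135, -1))) = Add(Mul(-39646, Rational(1, 33004)), Mul(Add(-13, -420), Rational(1, 49135))) = Add(Rational(-19823, 16502), Mul(-433, Rational(1, 49135))) = Add(Rational(-19823, 16502), Rational(-433, 49135)) = Rational(-981148471, 810825770)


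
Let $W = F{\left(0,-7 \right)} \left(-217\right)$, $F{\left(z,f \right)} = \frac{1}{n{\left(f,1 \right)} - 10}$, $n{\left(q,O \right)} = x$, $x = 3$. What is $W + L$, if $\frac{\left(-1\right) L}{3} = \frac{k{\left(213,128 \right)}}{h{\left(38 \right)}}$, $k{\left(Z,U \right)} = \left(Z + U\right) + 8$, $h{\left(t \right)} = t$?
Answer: $\frac{131}{38} \approx 3.4474$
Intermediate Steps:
$n{\left(q,O \right)} = 3$
$k{\left(Z,U \right)} = 8 + U + Z$ ($k{\left(Z,U \right)} = \left(U + Z\right) + 8 = 8 + U + Z$)
$F{\left(z,f \right)} = - \frac{1}{7}$ ($F{\left(z,f \right)} = \frac{1}{3 - 10} = \frac{1}{-7} = - \frac{1}{7}$)
$W = 31$ ($W = \left(- \frac{1}{7}\right) \left(-217\right) = 31$)
$L = - \frac{1047}{38}$ ($L = - 3 \frac{8 + 128 + 213}{38} = - 3 \cdot 349 \cdot \frac{1}{38} = \left(-3\right) \frac{349}{38} = - \frac{1047}{38} \approx -27.553$)
$W + L = 31 - \frac{1047}{38} = \frac{131}{38}$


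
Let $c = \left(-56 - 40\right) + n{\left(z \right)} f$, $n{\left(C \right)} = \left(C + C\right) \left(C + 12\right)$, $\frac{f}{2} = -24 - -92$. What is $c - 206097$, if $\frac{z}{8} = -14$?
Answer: $2840207$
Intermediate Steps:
$z = -112$ ($z = 8 \left(-14\right) = -112$)
$f = 136$ ($f = 2 \left(-24 - -92\right) = 2 \left(-24 + 92\right) = 2 \cdot 68 = 136$)
$n{\left(C \right)} = 2 C \left(12 + C\right)$
$c = 3046304$ ($c = \left(-56 - 40\right) + 2 \left(-112\right) \left(12 - 112\right) 136 = -96 + 2 \left(-112\right) \left(-100\right) 136 = -96 + 22400 \cdot 136 = -96 + 3046400 = 3046304$)
$c - 206097 = 3046304 - 206097 = 2840207$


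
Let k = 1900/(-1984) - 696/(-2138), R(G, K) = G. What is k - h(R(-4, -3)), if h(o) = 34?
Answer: -18362783/530224 ≈ -34.632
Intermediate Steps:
k = -335167/530224 (k = 1900*(-1/1984) - 696*(-1/2138) = -475/496 + 348/1069 = -335167/530224 ≈ -0.63212)
k - h(R(-4, -3)) = -335167/530224 - 1*34 = -335167/530224 - 34 = -18362783/530224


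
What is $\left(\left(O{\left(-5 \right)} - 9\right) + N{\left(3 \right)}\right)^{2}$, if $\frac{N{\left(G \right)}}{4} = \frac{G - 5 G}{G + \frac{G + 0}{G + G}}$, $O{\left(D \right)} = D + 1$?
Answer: $\frac{34969}{49} \approx 713.65$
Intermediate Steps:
$O{\left(D \right)} = 1 + D$
$N{\left(G \right)} = - \frac{16 G}{\frac{1}{2} + G}$ ($N{\left(G \right)} = 4 \frac{G - 5 G}{G + \frac{G + 0}{G + G}} = 4 \frac{\left(-4\right) G}{G + \frac{G}{2 G}} = 4 \frac{\left(-4\right) G}{G + G \frac{1}{2 G}} = 4 \frac{\left(-4\right) G}{G + \frac{1}{2}} = 4 \frac{\left(-4\right) G}{\frac{1}{2} + G} = 4 \left(- \frac{4 G}{\frac{1}{2} + G}\right) = - \frac{16 G}{\frac{1}{2} + G}$)
$\left(\left(O{\left(-5 \right)} - 9\right) + N{\left(3 \right)}\right)^{2} = \left(\left(\left(1 - 5\right) - 9\right) - \frac{96}{1 + 2 \cdot 3}\right)^{2} = \left(\left(-4 - 9\right) - \frac{96}{1 + 6}\right)^{2} = \left(\left(-4 - 9\right) - \frac{96}{7}\right)^{2} = \left(-13 - 96 \cdot \frac{1}{7}\right)^{2} = \left(-13 - \frac{96}{7}\right)^{2} = \left(- \frac{187}{7}\right)^{2} = \frac{34969}{49}$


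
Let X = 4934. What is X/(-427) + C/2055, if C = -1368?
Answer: -3574502/292495 ≈ -12.221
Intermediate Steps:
X/(-427) + C/2055 = 4934/(-427) - 1368/2055 = 4934*(-1/427) - 1368*1/2055 = -4934/427 - 456/685 = -3574502/292495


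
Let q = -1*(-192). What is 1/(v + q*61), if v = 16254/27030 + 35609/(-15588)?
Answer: 70223940/822344594627 ≈ 8.5395e-5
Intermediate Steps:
q = 192
v = -118190653/70223940 (v = 16254*(1/27030) + 35609*(-1/15588) = 2709/4505 - 35609/15588 = -118190653/70223940 ≈ -1.6831)
1/(v + q*61) = 1/(-118190653/70223940 + 192*61) = 1/(-118190653/70223940 + 11712) = 1/(822344594627/70223940) = 70223940/822344594627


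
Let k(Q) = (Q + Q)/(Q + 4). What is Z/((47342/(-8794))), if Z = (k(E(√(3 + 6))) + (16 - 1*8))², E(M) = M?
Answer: -16902068/1159879 ≈ -14.572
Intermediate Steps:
k(Q) = 2*Q/(4 + Q) (k(Q) = (2*Q)/(4 + Q) = 2*Q/(4 + Q))
Z = 3844/49 (Z = (2*√(3 + 6)/(4 + √(3 + 6)) + (16 - 1*8))² = (2*√9/(4 + √9) + (16 - 8))² = (2*3/(4 + 3) + 8)² = (2*3/7 + 8)² = (2*3*(⅐) + 8)² = (6/7 + 8)² = (62/7)² = 3844/49 ≈ 78.449)
Z/((47342/(-8794))) = 3844/(49*((47342/(-8794)))) = 3844/(49*((47342*(-1/8794)))) = 3844/(49*(-23671/4397)) = (3844/49)*(-4397/23671) = -16902068/1159879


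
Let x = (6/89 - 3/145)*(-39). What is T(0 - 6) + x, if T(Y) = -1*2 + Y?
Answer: -126757/12905 ≈ -9.8223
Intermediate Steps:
T(Y) = -2 + Y
x = -23517/12905 (x = (6*(1/89) - 3*1/145)*(-39) = (6/89 - 3/145)*(-39) = (603/12905)*(-39) = -23517/12905 ≈ -1.8223)
T(0 - 6) + x = (-2 + (0 - 6)) - 23517/12905 = (-2 - 6) - 23517/12905 = -8 - 23517/12905 = -126757/12905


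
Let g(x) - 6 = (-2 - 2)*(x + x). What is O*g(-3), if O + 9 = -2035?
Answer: -61320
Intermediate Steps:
O = -2044 (O = -9 - 2035 = -2044)
g(x) = 6 - 8*x (g(x) = 6 + (-2 - 2)*(x + x) = 6 - 8*x)
O*g(-3) = -2044*(6 - 8*(-3)) = -2044*(6 + 24) = -2044*30 = -61320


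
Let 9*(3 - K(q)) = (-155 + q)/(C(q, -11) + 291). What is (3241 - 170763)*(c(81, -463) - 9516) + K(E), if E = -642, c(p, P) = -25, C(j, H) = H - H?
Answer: 4186019474492/2619 ≈ 1.5983e+9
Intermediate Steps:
C(j, H) = 0
K(q) = 8012/2619 - q/2619 (K(q) = 3 - (-155 + q)/(9*(0 + 291)) = 3 - (-155 + q)/(9*291) = 3 - (-155/291 + q/291)/9 = 3 + (155/2619 - q/2619) = 8012/2619 - q/2619)
(3241 - 170763)*(c(81, -463) - 9516) + K(E) = (3241 - 170763)*(-25 - 9516) + (8012/2619 - 1/2619*(-642)) = -167522*(-9541) + (8012/2619 + 214/873) = 1598327402 + 8654/2619 = 4186019474492/2619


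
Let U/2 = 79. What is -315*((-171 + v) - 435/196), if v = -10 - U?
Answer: 3009555/28 ≈ 1.0748e+5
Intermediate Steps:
U = 158 (U = 2*79 = 158)
v = -168 (v = -10 - 1*158 = -10 - 158 = -168)
-315*((-171 + v) - 435/196) = -315*((-171 - 168) - 435/196) = -315*(-339 - 435*1/196) = -315*(-339 - 435/196) = -315*(-66879/196) = 3009555/28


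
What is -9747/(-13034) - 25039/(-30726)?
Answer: 8234798/5269509 ≈ 1.5627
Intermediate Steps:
-9747/(-13034) - 25039/(-30726) = -9747*(-1/13034) - 25039*(-1/30726) = 513/686 + 25039/30726 = 8234798/5269509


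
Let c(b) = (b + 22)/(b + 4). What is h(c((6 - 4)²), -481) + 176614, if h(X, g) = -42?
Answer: 176572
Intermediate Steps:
c(b) = (22 + b)/(4 + b)
h(c((6 - 4)²), -481) + 176614 = -42 + 176614 = 176572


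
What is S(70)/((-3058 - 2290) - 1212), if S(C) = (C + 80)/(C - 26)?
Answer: -15/28864 ≈ -0.00051968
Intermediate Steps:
S(C) = (80 + C)/(-26 + C)
S(70)/((-3058 - 2290) - 1212) = ((80 + 70)/(-26 + 70))/((-3058 - 2290) - 1212) = (150/44)/(-5348 - 1212) = ((1/44)*150)/(-6560) = (75/22)*(-1/6560) = -15/28864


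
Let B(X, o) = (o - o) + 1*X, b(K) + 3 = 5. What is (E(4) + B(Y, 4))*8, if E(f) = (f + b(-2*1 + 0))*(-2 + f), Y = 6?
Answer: 144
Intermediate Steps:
b(K) = 2 (b(K) = -3 + 5 = 2)
E(f) = (-2 + f)*(2 + f) (E(f) = (f + 2)*(-2 + f) = (2 + f)*(-2 + f) = (-2 + f)*(2 + f))
B(X, o) = X (B(X, o) = 0 + X = X)
(E(4) + B(Y, 4))*8 = ((-4 + 4²) + 6)*8 = ((-4 + 16) + 6)*8 = (12 + 6)*8 = 18*8 = 144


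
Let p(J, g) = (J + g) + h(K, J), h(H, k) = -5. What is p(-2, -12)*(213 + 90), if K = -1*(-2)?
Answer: -5757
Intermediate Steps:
K = 2
p(J, g) = -5 + J + g (p(J, g) = (J + g) - 5 = -5 + J + g)
p(-2, -12)*(213 + 90) = (-5 - 2 - 12)*(213 + 90) = -19*303 = -5757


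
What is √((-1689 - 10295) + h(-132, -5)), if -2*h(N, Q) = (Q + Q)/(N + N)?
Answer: I*√208809546/132 ≈ 109.47*I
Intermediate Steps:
h(N, Q) = -Q/(2*N) (h(N, Q) = -(Q + Q)/(2*(N + N)) = -2*Q/(2*(2*N)) = -2*Q*1/(2*N)/2 = -Q/(2*N))
√((-1689 - 10295) + h(-132, -5)) = √((-1689 - 10295) - ½*(-5)/(-132)) = √(-11984 - ½*(-5)*(-1/132)) = √(-11984 - 5/264) = √(-3163781/264) = I*√208809546/132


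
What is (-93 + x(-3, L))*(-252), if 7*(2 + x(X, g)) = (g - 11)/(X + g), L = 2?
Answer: 23616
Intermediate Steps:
x(X, g) = -2 + (-11 + g)/(7*(X + g)) (x(X, g) = -2 + ((g - 11)/(X + g))/7 = -2 + ((-11 + g)/(X + g))/7 = -2 + (-11 + g)/(7*(X + g)))
(-93 + x(-3, L))*(-252) = (-93 + (-11 - 14*(-3) - 13*2)/(7*(-3 + 2)))*(-252) = (-93 + (1/7)*(-11 + 42 - 26)/(-1))*(-252) = (-93 + (1/7)*(-1)*5)*(-252) = (-93 - 5/7)*(-252) = -656/7*(-252) = 23616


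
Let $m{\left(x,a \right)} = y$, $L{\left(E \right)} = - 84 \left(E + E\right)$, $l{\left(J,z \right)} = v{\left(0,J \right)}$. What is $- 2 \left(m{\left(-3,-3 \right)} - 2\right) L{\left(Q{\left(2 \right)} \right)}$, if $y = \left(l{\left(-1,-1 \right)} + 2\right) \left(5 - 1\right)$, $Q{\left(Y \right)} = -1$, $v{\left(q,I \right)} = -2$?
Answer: $672$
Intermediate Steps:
$l{\left(J,z \right)} = -2$
$L{\left(E \right)} = - 168 E$ ($L{\left(E \right)} = - 84 \cdot 2 E = - 168 E$)
$y = 0$ ($y = \left(-2 + 2\right) \left(5 - 1\right) = 0 \cdot 4 = 0$)
$m{\left(x,a \right)} = 0$
$- 2 \left(m{\left(-3,-3 \right)} - 2\right) L{\left(Q{\left(2 \right)} \right)} = - 2 \left(0 - 2\right) \left(\left(-168\right) \left(-1\right)\right) = \left(-2\right) \left(-2\right) 168 = 4 \cdot 168 = 672$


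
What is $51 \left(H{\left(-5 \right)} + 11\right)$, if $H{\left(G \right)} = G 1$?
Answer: $306$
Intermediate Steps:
$H{\left(G \right)} = G$
$51 \left(H{\left(-5 \right)} + 11\right) = 51 \left(-5 + 11\right) = 51 \cdot 6 = 306$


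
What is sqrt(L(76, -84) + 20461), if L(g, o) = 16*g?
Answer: sqrt(21677) ≈ 147.23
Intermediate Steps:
sqrt(L(76, -84) + 20461) = sqrt(16*76 + 20461) = sqrt(1216 + 20461) = sqrt(21677)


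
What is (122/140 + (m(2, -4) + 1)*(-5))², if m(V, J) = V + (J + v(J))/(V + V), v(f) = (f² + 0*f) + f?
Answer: 2852721/4900 ≈ 582.19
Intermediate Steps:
v(f) = f + f² (v(f) = (f² + 0) + f = f² + f = f + f²)
m(V, J) = V + (J + J*(1 + J))/(2*V) (m(V, J) = V + (J + J*(1 + J))/(V + V) = V + (J + J*(1 + J))/((2*V)) = V + (J + J*(1 + J))*(1/(2*V)) = V + (J + J*(1 + J))/(2*V))
(122/140 + (m(2, -4) + 1)*(-5))² = (122/140 + ((2 - 4/2 + (½)*(-4)²/2) + 1)*(-5))² = (122*(1/140) + ((2 - 4*½ + (½)*16*(½)) + 1)*(-5))² = (61/70 + ((2 - 2 + 4) + 1)*(-5))² = (61/70 + (4 + 1)*(-5))² = (61/70 + 5*(-5))² = (61/70 - 25)² = (-1689/70)² = 2852721/4900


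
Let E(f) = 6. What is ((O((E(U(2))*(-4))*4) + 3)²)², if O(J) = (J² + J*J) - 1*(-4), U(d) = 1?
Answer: 115597770290751841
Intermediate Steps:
O(J) = 4 + 2*J² (O(J) = (J² + J²) + 4 = 2*J² + 4 = 4 + 2*J²)
((O((E(U(2))*(-4))*4) + 3)²)² = (((4 + 2*((6*(-4))*4)²) + 3)²)² = (((4 + 2*(-24*4)²) + 3)²)² = (((4 + 2*(-96)²) + 3)²)² = (((4 + 2*9216) + 3)²)² = (((4 + 18432) + 3)²)² = ((18436 + 3)²)² = (18439²)² = 339996721² = 115597770290751841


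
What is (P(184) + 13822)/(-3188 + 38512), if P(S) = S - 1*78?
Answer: 3482/8831 ≈ 0.39429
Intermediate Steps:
P(S) = -78 + S (P(S) = S - 78 = -78 + S)
(P(184) + 13822)/(-3188 + 38512) = ((-78 + 184) + 13822)/(-3188 + 38512) = (106 + 13822)/35324 = 13928*(1/35324) = 3482/8831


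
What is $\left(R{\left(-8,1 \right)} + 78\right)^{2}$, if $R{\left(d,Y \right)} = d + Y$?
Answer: $5041$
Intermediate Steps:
$R{\left(d,Y \right)} = Y + d$
$\left(R{\left(-8,1 \right)} + 78\right)^{2} = \left(\left(1 - 8\right) + 78\right)^{2} = \left(-7 + 78\right)^{2} = 71^{2} = 5041$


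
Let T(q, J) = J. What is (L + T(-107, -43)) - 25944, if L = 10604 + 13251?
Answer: -2132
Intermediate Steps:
L = 23855
(L + T(-107, -43)) - 25944 = (23855 - 43) - 25944 = 23812 - 25944 = -2132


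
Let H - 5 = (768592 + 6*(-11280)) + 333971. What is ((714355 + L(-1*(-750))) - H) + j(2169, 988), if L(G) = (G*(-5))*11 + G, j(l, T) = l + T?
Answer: -357876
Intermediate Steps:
j(l, T) = T + l
L(G) = -54*G (L(G) = -5*G*11 + G = -55*G + G = -54*G)
H = 1034888 (H = 5 + ((768592 + 6*(-11280)) + 333971) = 5 + ((768592 - 67680) + 333971) = 5 + (700912 + 333971) = 5 + 1034883 = 1034888)
((714355 + L(-1*(-750))) - H) + j(2169, 988) = ((714355 - (-54)*(-750)) - 1*1034888) + (988 + 2169) = ((714355 - 54*750) - 1034888) + 3157 = ((714355 - 40500) - 1034888) + 3157 = (673855 - 1034888) + 3157 = -361033 + 3157 = -357876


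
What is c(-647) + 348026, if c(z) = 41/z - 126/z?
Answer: 225172907/647 ≈ 3.4803e+5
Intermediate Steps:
c(z) = -85/z
c(-647) + 348026 = -85/(-647) + 348026 = -85*(-1/647) + 348026 = 85/647 + 348026 = 225172907/647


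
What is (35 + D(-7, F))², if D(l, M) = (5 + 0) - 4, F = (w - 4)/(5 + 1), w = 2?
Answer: 1296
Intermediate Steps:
F = -⅓ (F = (2 - 4)/(5 + 1) = -2/6 = -2*⅙ = -⅓ ≈ -0.33333)
D(l, M) = 1 (D(l, M) = 5 - 4 = 1)
(35 + D(-7, F))² = (35 + 1)² = 36² = 1296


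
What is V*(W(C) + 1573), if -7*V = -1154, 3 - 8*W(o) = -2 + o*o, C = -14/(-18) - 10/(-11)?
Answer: 17794232825/68607 ≈ 2.5936e+5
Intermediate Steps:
C = 167/99 (C = -14*(-1/18) - 10*(-1/11) = 7/9 + 10/11 = 167/99 ≈ 1.6869)
W(o) = 5/8 - o**2/8 (W(o) = 3/8 - (-2 + o*o)/8 = 3/8 - (-2 + o**2)/8 = 3/8 + (1/4 - o**2/8) = 5/8 - o**2/8)
V = 1154/7 (V = -1/7*(-1154) = 1154/7 ≈ 164.86)
V*(W(C) + 1573) = 1154*((5/8 - (167/99)**2/8) + 1573)/7 = 1154*((5/8 - 1/8*27889/9801) + 1573)/7 = 1154*((5/8 - 27889/78408) + 1573)/7 = 1154*(5279/19602 + 1573)/7 = (1154/7)*(30839225/19602) = 17794232825/68607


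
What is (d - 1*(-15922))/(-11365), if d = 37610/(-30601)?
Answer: -487191512/347780365 ≈ -1.4009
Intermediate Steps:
d = -37610/30601 (d = 37610*(-1/30601) = -37610/30601 ≈ -1.2290)
(d - 1*(-15922))/(-11365) = (-37610/30601 - 1*(-15922))/(-11365) = (-37610/30601 + 15922)*(-1/11365) = (487191512/30601)*(-1/11365) = -487191512/347780365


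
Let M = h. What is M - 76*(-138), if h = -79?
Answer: 10409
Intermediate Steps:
M = -79
M - 76*(-138) = -79 - 76*(-138) = -79 + 10488 = 10409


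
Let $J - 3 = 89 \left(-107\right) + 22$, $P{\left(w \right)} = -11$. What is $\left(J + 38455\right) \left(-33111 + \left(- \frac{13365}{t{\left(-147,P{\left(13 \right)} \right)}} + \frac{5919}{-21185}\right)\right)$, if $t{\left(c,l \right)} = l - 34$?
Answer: $- \frac{20130052429113}{21185} \approx -9.502 \cdot 10^{8}$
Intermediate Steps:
$t{\left(c,l \right)} = -34 + l$ ($t{\left(c,l \right)} = l - 34 = -34 + l$)
$J = -9498$ ($J = 3 + \left(89 \left(-107\right) + 22\right) = 3 + \left(-9523 + 22\right) = 3 - 9501 = -9498$)
$\left(J + 38455\right) \left(-33111 + \left(- \frac{13365}{t{\left(-147,P{\left(13 \right)} \right)}} + \frac{5919}{-21185}\right)\right) = \left(-9498 + 38455\right) \left(-33111 - \left(\frac{5919}{21185} + \frac{13365}{-34 - 11}\right)\right) = 28957 \left(-33111 - \left(\frac{5919}{21185} + \frac{13365}{-45}\right)\right) = 28957 \left(-33111 - - \frac{6286026}{21185}\right) = 28957 \left(-33111 + \left(297 - \frac{5919}{21185}\right)\right) = 28957 \left(-33111 + \frac{6286026}{21185}\right) = 28957 \left(- \frac{695170509}{21185}\right) = - \frac{20130052429113}{21185}$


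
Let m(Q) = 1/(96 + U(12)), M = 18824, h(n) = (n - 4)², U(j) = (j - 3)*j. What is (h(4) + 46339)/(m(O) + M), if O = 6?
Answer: 9453156/3840097 ≈ 2.4617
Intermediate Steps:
U(j) = j*(-3 + j) (U(j) = (-3 + j)*j = j*(-3 + j))
h(n) = (-4 + n)²
m(Q) = 1/204 (m(Q) = 1/(96 + 12*(-3 + 12)) = 1/(96 + 12*9) = 1/(96 + 108) = 1/204)
(h(4) + 46339)/(m(O) + M) = ((-4 + 4)² + 46339)/(1/204 + 18824) = (0² + 46339)/(3840097/204) = (0 + 46339)*(204/3840097) = 46339*(204/3840097) = 9453156/3840097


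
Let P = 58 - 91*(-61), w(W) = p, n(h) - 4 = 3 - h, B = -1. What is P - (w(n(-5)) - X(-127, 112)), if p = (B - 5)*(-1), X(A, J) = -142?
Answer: 5461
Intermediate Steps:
n(h) = 7 - h (n(h) = 4 + (3 - h) = 7 - h)
p = 6 (p = (-1 - 5)*(-1) = -6*(-1) = 6)
w(W) = 6
P = 5609 (P = 58 + 5551 = 5609)
P - (w(n(-5)) - X(-127, 112)) = 5609 - (6 - 1*(-142)) = 5609 - (6 + 142) = 5609 - 1*148 = 5609 - 148 = 5461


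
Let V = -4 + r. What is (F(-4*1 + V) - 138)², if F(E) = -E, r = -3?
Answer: 16129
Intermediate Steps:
V = -7 (V = -4 - 3 = -7)
(F(-4*1 + V) - 138)² = (-(-4*1 - 7) - 138)² = (-(-4 - 7) - 138)² = (-1*(-11) - 138)² = (11 - 138)² = (-127)² = 16129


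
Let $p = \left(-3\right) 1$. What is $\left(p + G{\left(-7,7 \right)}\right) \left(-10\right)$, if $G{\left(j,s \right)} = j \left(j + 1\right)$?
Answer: $-390$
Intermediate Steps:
$G{\left(j,s \right)} = j \left(1 + j\right)$
$p = -3$
$\left(p + G{\left(-7,7 \right)}\right) \left(-10\right) = \left(-3 - 7 \left(1 - 7\right)\right) \left(-10\right) = \left(-3 - -42\right) \left(-10\right) = \left(-3 + 42\right) \left(-10\right) = 39 \left(-10\right) = -390$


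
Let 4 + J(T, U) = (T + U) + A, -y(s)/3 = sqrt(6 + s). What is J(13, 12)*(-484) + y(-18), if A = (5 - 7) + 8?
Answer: -13068 - 6*I*sqrt(3) ≈ -13068.0 - 10.392*I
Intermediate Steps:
A = 6 (A = -2 + 8 = 6)
y(s) = -3*sqrt(6 + s)
J(T, U) = 2 + T + U (J(T, U) = -4 + ((T + U) + 6) = -4 + (6 + T + U) = 2 + T + U)
J(13, 12)*(-484) + y(-18) = (2 + 13 + 12)*(-484) - 3*sqrt(6 - 18) = 27*(-484) - 6*I*sqrt(3) = -13068 - 6*I*sqrt(3)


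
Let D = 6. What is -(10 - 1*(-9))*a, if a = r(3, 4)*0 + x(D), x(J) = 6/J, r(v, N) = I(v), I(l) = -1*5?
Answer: -19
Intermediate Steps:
I(l) = -5
r(v, N) = -5
a = 1 (a = -5*0 + 6/6 = 0 + 6*(1/6) = 0 + 1 = 1)
-(10 - 1*(-9))*a = -(10 - 1*(-9)) = -(10 + 9) = -19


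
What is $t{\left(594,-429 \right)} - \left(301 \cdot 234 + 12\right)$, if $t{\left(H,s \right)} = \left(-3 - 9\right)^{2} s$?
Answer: $-132222$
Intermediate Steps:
$t{\left(H,s \right)} = 144 s$ ($t{\left(H,s \right)} = \left(-12\right)^{2} s = 144 s$)
$t{\left(594,-429 \right)} - \left(301 \cdot 234 + 12\right) = 144 \left(-429\right) - \left(301 \cdot 234 + 12\right) = -61776 - \left(70434 + 12\right) = -61776 - 70446 = -132222$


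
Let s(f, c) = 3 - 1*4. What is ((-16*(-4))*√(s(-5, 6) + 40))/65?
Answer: 64*√39/65 ≈ 6.1489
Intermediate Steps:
s(f, c) = -1 (s(f, c) = 3 - 4 = -1)
((-16*(-4))*√(s(-5, 6) + 40))/65 = ((-16*(-4))*√(-1 + 40))/65 = (64*√39)*(1/65) = 64*√39/65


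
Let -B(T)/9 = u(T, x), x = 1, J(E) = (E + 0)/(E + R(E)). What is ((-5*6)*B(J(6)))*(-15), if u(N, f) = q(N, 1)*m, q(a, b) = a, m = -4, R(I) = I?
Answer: 8100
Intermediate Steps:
J(E) = 1/2 (J(E) = (E + 0)/(E + E) = E/((2*E)) = E*(1/(2*E)) = 1/2)
u(N, f) = -4*N (u(N, f) = N*(-4) = -4*N)
B(T) = 36*T (B(T) = -(-36)*T = 36*T)
((-5*6)*B(J(6)))*(-15) = ((-5*6)*(36*(1/2)))*(-15) = -30*18*(-15) = -540*(-15) = 8100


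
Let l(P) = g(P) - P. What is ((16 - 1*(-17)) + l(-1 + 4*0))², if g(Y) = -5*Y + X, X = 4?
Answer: 1849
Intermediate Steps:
g(Y) = 4 - 5*Y (g(Y) = -5*Y + 4 = 4 - 5*Y)
l(P) = 4 - 6*P (l(P) = (4 - 5*P) - P = 4 - 6*P)
((16 - 1*(-17)) + l(-1 + 4*0))² = ((16 - 1*(-17)) + (4 - 6*(-1 + 4*0)))² = ((16 + 17) + (4 - 6*(-1 + 0)))² = (33 + (4 - 6*(-1)))² = (33 + (4 + 6))² = (33 + 10)² = 43² = 1849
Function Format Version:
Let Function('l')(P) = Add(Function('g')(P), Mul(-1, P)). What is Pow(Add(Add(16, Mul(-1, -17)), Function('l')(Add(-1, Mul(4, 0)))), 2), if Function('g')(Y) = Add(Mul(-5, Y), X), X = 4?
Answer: 1849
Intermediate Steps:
Function('g')(Y) = Add(4, Mul(-5, Y)) (Function('g')(Y) = Add(Mul(-5, Y), 4) = Add(4, Mul(-5, Y)))
Function('l')(P) = Add(4, Mul(-6, P)) (Function('l')(P) = Add(Add(4, Mul(-5, P)), Mul(-1, P)) = Add(4, Mul(-6, P)))
Pow(Add(Add(16, Mul(-1, -17)), Function('l')(Add(-1, Mul(4, 0)))), 2) = Pow(Add(Add(16, Mul(-1, -17)), Add(4, Mul(-6, Add(-1, Mul(4, 0))))), 2) = Pow(Add(Add(16, 17), Add(4, Mul(-6, Add(-1, 0)))), 2) = Pow(Add(33, Add(4, Mul(-6, -1))), 2) = Pow(Add(33, Add(4, 6)), 2) = Pow(Add(33, 10), 2) = Pow(43, 2) = 1849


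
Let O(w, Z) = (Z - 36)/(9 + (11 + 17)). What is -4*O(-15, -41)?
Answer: 308/37 ≈ 8.3243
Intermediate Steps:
O(w, Z) = -36/37 + Z/37 (O(w, Z) = (-36 + Z)/(9 + 28) = (-36 + Z)/37 = (-36 + Z)*(1/37) = -36/37 + Z/37)
-4*O(-15, -41) = -4*(-36/37 + (1/37)*(-41)) = -4*(-36/37 - 41/37) = -4*(-77/37) = 308/37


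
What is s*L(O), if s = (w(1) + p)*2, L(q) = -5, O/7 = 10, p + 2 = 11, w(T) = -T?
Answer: -80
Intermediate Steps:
p = 9 (p = -2 + 11 = 9)
O = 70 (O = 7*10 = 70)
s = 16 (s = (-1*1 + 9)*2 = (-1 + 9)*2 = 8*2 = 16)
s*L(O) = 16*(-5) = -80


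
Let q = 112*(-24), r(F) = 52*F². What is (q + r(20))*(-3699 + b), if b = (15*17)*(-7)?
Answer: -99326208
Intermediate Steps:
q = -2688
b = -1785 (b = 255*(-7) = -1785)
(q + r(20))*(-3699 + b) = (-2688 + 52*20²)*(-3699 - 1785) = (-2688 + 52*400)*(-5484) = (-2688 + 20800)*(-5484) = 18112*(-5484) = -99326208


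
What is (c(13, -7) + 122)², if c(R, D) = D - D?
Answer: 14884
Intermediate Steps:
c(R, D) = 0
(c(13, -7) + 122)² = (0 + 122)² = 122² = 14884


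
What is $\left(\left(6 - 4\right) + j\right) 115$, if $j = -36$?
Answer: $-3910$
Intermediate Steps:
$\left(\left(6 - 4\right) + j\right) 115 = \left(\left(6 - 4\right) - 36\right) 115 = \left(2 - 36\right) 115 = \left(-34\right) 115 = -3910$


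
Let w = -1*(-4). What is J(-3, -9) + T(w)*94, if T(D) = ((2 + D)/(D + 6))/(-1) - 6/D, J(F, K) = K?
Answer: -1032/5 ≈ -206.40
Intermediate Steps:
w = 4
T(D) = -6/D - (2 + D)/(6 + D) (T(D) = ((2 + D)/(6 + D))*(-1) - 6/D = -(2 + D)/(6 + D) - 6/D = -6/D - (2 + D)/(6 + D))
J(-3, -9) + T(w)*94 = -9 + ((-36 - 1*4² - 8*4)/(4*(6 + 4)))*94 = -9 + ((¼)*(-36 - 1*16 - 32)/10)*94 = -9 + ((¼)*(⅒)*(-36 - 16 - 32))*94 = -9 + ((¼)*(⅒)*(-84))*94 = -9 - 21/10*94 = -9 - 987/5 = -1032/5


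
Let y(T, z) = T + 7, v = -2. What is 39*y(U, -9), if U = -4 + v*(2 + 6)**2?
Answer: -4875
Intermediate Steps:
U = -132 (U = -4 - 2*(2 + 6)**2 = -4 - 2*8**2 = -4 - 2*64 = -4 - 128 = -132)
y(T, z) = 7 + T
39*y(U, -9) = 39*(7 - 132) = 39*(-125) = -4875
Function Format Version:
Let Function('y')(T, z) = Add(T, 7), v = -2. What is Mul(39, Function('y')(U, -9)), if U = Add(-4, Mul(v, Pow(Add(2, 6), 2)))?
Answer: -4875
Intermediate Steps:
U = -132 (U = Add(-4, Mul(-2, Pow(Add(2, 6), 2))) = Add(-4, Mul(-2, Pow(8, 2))) = Add(-4, Mul(-2, 64)) = Add(-4, -128) = -132)
Function('y')(T, z) = Add(7, T)
Mul(39, Function('y')(U, -9)) = Mul(39, Add(7, -132)) = Mul(39, -125) = -4875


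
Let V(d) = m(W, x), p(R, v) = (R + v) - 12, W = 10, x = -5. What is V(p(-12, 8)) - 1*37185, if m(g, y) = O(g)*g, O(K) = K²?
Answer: -36185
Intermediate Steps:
m(g, y) = g³ (m(g, y) = g²*g = g³)
p(R, v) = -12 + R + v
V(d) = 1000 (V(d) = 10³ = 1000)
V(p(-12, 8)) - 1*37185 = 1000 - 1*37185 = 1000 - 37185 = -36185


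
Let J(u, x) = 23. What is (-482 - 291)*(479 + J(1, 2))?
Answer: -388046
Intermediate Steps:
(-482 - 291)*(479 + J(1, 2)) = (-482 - 291)*(479 + 23) = -773*502 = -388046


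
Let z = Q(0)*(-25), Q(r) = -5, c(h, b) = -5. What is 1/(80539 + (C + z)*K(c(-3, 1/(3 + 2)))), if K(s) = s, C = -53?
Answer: 1/80179 ≈ 1.2472e-5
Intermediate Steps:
z = 125 (z = -5*(-25) = 125)
1/(80539 + (C + z)*K(c(-3, 1/(3 + 2)))) = 1/(80539 + (-53 + 125)*(-5)) = 1/(80539 + 72*(-5)) = 1/(80539 - 360) = 1/80179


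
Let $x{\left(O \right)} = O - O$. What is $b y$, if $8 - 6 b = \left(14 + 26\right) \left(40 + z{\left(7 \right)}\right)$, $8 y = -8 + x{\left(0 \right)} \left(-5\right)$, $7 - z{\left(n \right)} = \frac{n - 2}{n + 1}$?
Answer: $\frac{1847}{6} \approx 307.83$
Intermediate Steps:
$x{\left(O \right)} = 0$
$z{\left(n \right)} = 7 - \frac{-2 + n}{1 + n}$ ($z{\left(n \right)} = 7 - \frac{n - 2}{n + 1} = 7 - \frac{-2 + n}{1 + n}$)
$y = -1$ ($y = \frac{-8 + 0 \left(-5\right)}{8} = \frac{-8 + 0}{8} = \frac{1}{8} \left(-8\right) = -1$)
$b = - \frac{1847}{6}$ ($b = \frac{4}{3} - \frac{\left(14 + 26\right) \left(40 + \frac{3 \left(3 + 2 \cdot 7\right)}{1 + 7}\right)}{6} = \frac{4}{3} - \frac{40 \left(40 + \frac{3 \left(3 + 14\right)}{8}\right)}{6} = \frac{4}{3} - \frac{40 \left(40 + 3 \cdot \frac{1}{8} \cdot 17\right)}{6} = \frac{4}{3} - \frac{40 \left(40 + \frac{51}{8}\right)}{6} = \frac{4}{3} - \frac{40 \cdot \frac{371}{8}}{6} = \frac{4}{3} - \frac{1855}{6} = - \frac{1847}{6} \approx -307.83$)
$b y = \left(- \frac{1847}{6}\right) \left(-1\right) = \frac{1847}{6}$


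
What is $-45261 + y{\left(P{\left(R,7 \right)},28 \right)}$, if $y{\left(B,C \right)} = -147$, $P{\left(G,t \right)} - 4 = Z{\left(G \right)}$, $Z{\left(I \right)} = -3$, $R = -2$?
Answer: $-45408$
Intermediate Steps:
$P{\left(G,t \right)} = 1$ ($P{\left(G,t \right)} = 4 - 3 = 1$)
$-45261 + y{\left(P{\left(R,7 \right)},28 \right)} = -45261 - 147 = -45408$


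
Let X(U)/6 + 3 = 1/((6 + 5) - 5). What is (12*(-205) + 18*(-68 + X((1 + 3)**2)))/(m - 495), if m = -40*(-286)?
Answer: -798/2189 ≈ -0.36455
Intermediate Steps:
m = 11440
X(U) = -17 (X(U) = -18 + 6/((6 + 5) - 5) = -18 + 6/(11 - 5) = -18 + 6/6 = -18 + 6*(1/6) = -18 + 1 = -17)
(12*(-205) + 18*(-68 + X((1 + 3)**2)))/(m - 495) = (12*(-205) + 18*(-68 - 17))/(11440 - 495) = (-2460 + 18*(-85))/10945 = (-2460 - 1530)*(1/10945) = -3990*1/10945 = -798/2189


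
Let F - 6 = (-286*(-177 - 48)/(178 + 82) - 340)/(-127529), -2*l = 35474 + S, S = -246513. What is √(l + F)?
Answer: √1716229370990878/127529 ≈ 324.85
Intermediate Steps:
l = 211039/2 (l = -(35474 - 246513)/2 = -½*(-211039) = 211039/2 ≈ 1.0552e+5)
F = 1530533/255058 (F = 6 + (-286*(-177 - 48)/(178 + 82) - 340)/(-127529) = 6 + (-(-64350)/260 - 340)*(-1/127529) = 6 + (-286*(-45/52) - 340)*(-1/127529) = 6 + (495/2 - 340)*(-1/127529) = 6 - 185/2*(-1/127529) = 6 + 185/255058 = 1530533/255058 ≈ 6.0007)
√(l + F) = √(211039/2 + 1530533/255058) = √(13457561582/127529) = √1716229370990878/127529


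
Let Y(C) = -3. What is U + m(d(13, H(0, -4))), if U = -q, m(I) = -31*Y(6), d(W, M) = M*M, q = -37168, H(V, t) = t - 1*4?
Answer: 37261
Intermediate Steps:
H(V, t) = -4 + t (H(V, t) = t - 4 = -4 + t)
d(W, M) = M**2
m(I) = 93 (m(I) = -31*(-3) = 93)
U = 37168 (U = -1*(-37168) = 37168)
U + m(d(13, H(0, -4))) = 37168 + 93 = 37261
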